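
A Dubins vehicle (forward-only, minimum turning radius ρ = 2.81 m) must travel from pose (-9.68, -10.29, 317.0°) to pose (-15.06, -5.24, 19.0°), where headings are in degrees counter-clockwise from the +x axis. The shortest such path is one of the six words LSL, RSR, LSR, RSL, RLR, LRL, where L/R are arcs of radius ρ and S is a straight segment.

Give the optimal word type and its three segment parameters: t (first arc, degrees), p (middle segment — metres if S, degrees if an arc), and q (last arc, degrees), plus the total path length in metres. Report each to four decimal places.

Let ψ = atan2(Δy, Δx) = atan2(5.05, -5.38) = 136.8122° be the start→goal bearing.
Normalize: d = |goal − start| / ρ = 7.378814/2.81 = 2.625913, α = (θ_start − ψ) mod 360° = 180.1878° = 3.144870 rad, β = (θ_goal − ψ) mod 360° = 242.1878° = 4.226974 rad.
Common terms: sin α = -0.003278, cos α = -0.999995, sin β = -0.884482, cos β = -0.466575, cos(α−β) = 0.469472, d² = 6.895417. Work in radians in the unit-radius frame; every candidate has L = ρ·(t + p + q).
LSL: p² = 2 + d² − 2cos(α−β) + 2d(sin α − sin β) = 12.584403; p = √p² = 3.547450; φ = atan2(cos β − cos α, d + sin α − sin β) = 0.150940 rad; t = (φ − α) mod 2π = 3.289255 rad, q = (β − φ) mod 2π = 4.076035 rad → L = 2.81·(3.289255 + 3.547450 + 4.076035) = 2.81·10.912740 = 30.664798 m
RSR: p² = 2 + d² − 2cos(α−β) + 2d(sin β − sin α) = 3.328544; p = √p² = 1.824430; φ = atan2(cos α − cos β, d − sin α + sin β) = -0.296710 rad; t = (α − φ) mod 2π = 3.441581 rad, q = (φ − β) mod 2π = 1.759500 rad → L = 2.81·(3.441581 + 1.824430 + 1.759500) = 2.81·7.025511 = 19.741686 m
LSR: p² = d² − 2 + 2cos(α−β) + 2d(sin α + sin β) = 1.172004; p = √p² = 1.082591; φ = atan2(−cos α − cos β, d + sin α + sin β) − atan2(−2, p) = 1.775516 rad; t = (φ − α) mod 2π = 4.913831 rad, q = (φ − β) mod 2π = 3.831727 rad → L = 2.81·(4.913831 + 1.082591 + 3.831727) = 2.81·9.828149 = 27.617098 m
RSL: p² = d² − 2 + 2cos(α−β) − 2d(sin α + sin β) = 10.496716; p = √p² = 3.239864; φ = atan2(cos α + cos β, d − sin α − sin β) − atan2(2, p) = -0.948457 rad; t = (α − φ) mod 2π = 4.093327 rad, q = (β − φ) mod 2π = 5.175432 rad → L = 2.81·(4.093327 + 3.239864 + 5.175432) = 2.81·12.508623 = 35.149229 m
RLR: c = (6 − d² + 2cos(α−β) + 2d(sin α − sin β))/8 = 0.583932; p = 2π − arccos c = 5.335953 rad; φ = atan2(cos α − cos β, d − sin α + sin β) = -0.296710 rad; t = (α − φ + p/2) mod 2π = 6.109557 rad, q = (α − β − t + p) mod 2π = 4.427477 rad → L = 2.81·(6.109557 + 5.335953 + 4.427477) = 2.81·15.872987 = 44.603093 m
LRL: c = (6 − d² + 2cos(α−β) − 2d(sin α − sin β))/8 = -0.573050; p = 2π − arccos c = 4.102166 rad; φ = atan2(cos β − cos α, d + sin α − sin β) = 0.150940 rad; t = (φ − α + p/2) mod 2π = 5.340337 rad, q = (β − α − t + p) mod 2π = 6.127118 rad → L = 2.81·(5.340337 + 4.102166 + 6.127118) = 2.81·15.569621 = 43.750635 m
Shortest: RSR with L = 19.741686 m ≈ 19.7417 m
Convert RSR to answer units (arcs ×180/π): t = 3.441581·180/π = 197.1881°, p = ρ·p = 2.81·1.824430 = 5.1266 m, q = 1.759500·180/π = 100.8119°, L = 19.7417 m.

RSR: t = 197.1881°, p = 5.1266 m, q = 100.8119°, L = 19.7417 m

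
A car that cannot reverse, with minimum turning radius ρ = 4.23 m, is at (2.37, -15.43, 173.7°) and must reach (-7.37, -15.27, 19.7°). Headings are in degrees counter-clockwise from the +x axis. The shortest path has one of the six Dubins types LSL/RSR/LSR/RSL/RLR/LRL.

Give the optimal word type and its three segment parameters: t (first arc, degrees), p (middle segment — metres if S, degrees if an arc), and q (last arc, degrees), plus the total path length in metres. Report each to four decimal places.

Let ψ = atan2(Δy, Δx) = atan2(0.16, -9.74) = 179.0589° be the start→goal bearing.
Normalize: d = |goal − start| / ρ = 9.741314/4.23 = 2.302911, α = (θ_start − ψ) mod 360° = 354.6411° = 6.189655 rad, β = (θ_goal − ψ) mod 360° = 200.6411° = 3.501848 rad.
Common terms: sin α = -0.093394, cos α = 0.995629, sin β = -0.352513, cos β = -0.935807, cos(α−β) = -0.898794, d² = 5.303400. Work in radians in the unit-radius frame; every candidate has L = ρ·(t + p + q).
LSL: p² = 2 + d² − 2cos(α−β) + 2d(sin α − sin β) = 10.294446; p = √p² = 3.208496; φ = atan2(cos β − cos α, d + sin α − sin β) = -0.645973 rad; t = (φ − α) mod 2π = 5.730743 rad, q = (β − φ) mod 2π = 4.147821 rad → L = 4.23·(5.730743 + 3.208496 + 4.147821) = 4.23·13.087060 = 55.358262 m
RSR: p² = 2 + d² − 2cos(α−β) + 2d(sin β − sin α) = 7.907529; p = √p² = 2.812033; φ = atan2(cos α − cos β, d − sin α + sin β) = 0.757142 rad; t = (α − φ) mod 2π = 5.432513 rad, q = (φ − β) mod 2π = 3.538479 rad → L = 4.23·(5.432513 + 2.812033 + 3.538479) = 4.23·11.783025 = 49.842197 m
LSR: p² = d² − 2 + 2cos(α−β) + 2d(sin α + sin β) = -0.547957 < 0 → infeasible
RSL: p² = d² − 2 + 2cos(α−β) − 2d(sin α + sin β) = 3.559581; p = √p² = 1.886685; φ = atan2(cos α + cos β, d − sin α − sin β) − atan2(2, p) = -0.792785 rad; t = (α − φ) mod 2π = 0.699255 rad, q = (β − φ) mod 2π = 4.294633 rad → L = 4.23·(0.699255 + 1.886685 + 4.294633) = 4.23·6.880573 = 29.104824 m
RLR: c = (6 − d² + 2cos(α−β) + 2d(sin α − sin β))/8 = 0.011559; p = 2π − arccos c = 4.723948 rad; φ = atan2(cos α − cos β, d − sin α + sin β) = 0.757142 rad; t = (α − φ + p/2) mod 2π = 1.511302 rad, q = (α − β − t + p) mod 2π = 5.900453 rad → L = 4.23·(1.511302 + 4.723948 + 5.900453) = 4.23·12.135703 = 51.334025 m
LRL: c = (6 − d² + 2cos(α−β) − 2d(sin α − sin β))/8 = -0.286806; p = 2π − arccos c = 4.421498 rad; φ = atan2(cos β − cos α, d + sin α − sin β) = -0.645973 rad; t = (φ − α + p/2) mod 2π = 1.658306 rad, q = (β − α − t + p) mod 2π = 0.075385 rad → L = 4.23·(1.658306 + 4.421498 + 0.075385) = 4.23·6.155189 = 26.036450 m
Shortest: LRL with L = 26.036450 m ≈ 26.0365 m
Convert LRL to answer units (arcs ×180/π): t = 1.658306·180/π = 95.0140°, p = 4.421498·180/π = 253.3332°, q = 0.075385·180/π = 4.3192°, L = 26.0365 m.

LRL: t = 95.0140°, p = 253.3332°, q = 4.3192°, L = 26.0365 m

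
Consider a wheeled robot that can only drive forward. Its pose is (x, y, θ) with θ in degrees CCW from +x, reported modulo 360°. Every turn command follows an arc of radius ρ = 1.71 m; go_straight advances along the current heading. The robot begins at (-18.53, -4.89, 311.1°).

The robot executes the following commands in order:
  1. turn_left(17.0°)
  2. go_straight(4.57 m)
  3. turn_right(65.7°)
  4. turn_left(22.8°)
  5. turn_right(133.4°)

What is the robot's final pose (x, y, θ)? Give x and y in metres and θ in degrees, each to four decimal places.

(-15.8873, -11.9404, 151.8000°)

set_pose: (x, y, θ) = (-18.5300, -4.8900, 311.1000°), ρ = 1.71
turn_left(17.0°): centre at ρ to the left, rotate +17.0° → (-18.1450, -5.2176, 328.1000°)
go_straight(4.57): x += 4.57·cos θ, y += 4.57·sin θ → (-14.2652, -7.6326, 328.1000°)
turn_right(65.7°): centre at ρ to the right, rotate −65.7° → (-13.4739, -9.3105, 262.4000°)
turn_left(22.8°): centre at ρ to the left, rotate +22.8° → (-13.4291, -9.9850, 285.2000°)
turn_right(133.4°): centre at ρ to the right, rotate −133.4° → (-15.8873, -11.9404, 151.8000°)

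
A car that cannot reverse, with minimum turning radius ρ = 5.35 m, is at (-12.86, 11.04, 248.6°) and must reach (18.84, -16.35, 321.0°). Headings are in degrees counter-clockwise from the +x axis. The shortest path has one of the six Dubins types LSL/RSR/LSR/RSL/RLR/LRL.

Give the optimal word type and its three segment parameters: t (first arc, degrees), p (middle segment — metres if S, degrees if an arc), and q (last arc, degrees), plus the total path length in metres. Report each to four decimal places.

LSR: t = 76.1634°, p = 36.1487 m, q = 3.7634°, L = 43.6119 m

Let ψ = atan2(Δy, Δx) = atan2(-27.39, 31.70) = -40.8283° be the start→goal bearing.
Normalize: d = |goal − start| / ρ = 41.893939/5.35 = 7.830643, α = (θ_start − ψ) mod 360° = 289.4283° = 5.051476 rad, β = (θ_goal − ψ) mod 360° = 1.8283° = 0.031909 rad.
Common terms: sin α = -0.943059, cos α = 0.332626, sin β = 0.031904, cos β = 0.999491, cos(α−β) = 0.302370, d² = 61.318966. Work in radians in the unit-radius frame; every candidate has L = ρ·(t + p + q).
LSL: p² = 2 + d² − 2cos(α−β) + 2d(sin α − sin β) = 47.445061; p = √p² = 6.888038; φ = atan2(cos β − cos α, d + sin α − sin β) = 0.096967 rad; t = (φ − α) mod 2π = 1.328676 rad, q = (β − φ) mod 2π = 6.218128 rad → L = 5.35·(1.328676 + 6.888038 + 6.218128) = 5.35·14.434841 = 77.226401 m
RSR: p² = 2 + d² − 2cos(α−β) + 2d(sin β − sin α) = 77.983391; p = √p² = 8.830821; φ = atan2(cos α − cos β, d − sin α + sin β) = -0.075588 rad; t = (α − φ) mod 2π = 5.127064 rad, q = (φ − β) mod 2π = 6.175689 rad → L = 5.35·(5.127064 + 8.830821 + 6.175689) = 5.35·20.133573 = 107.714614 m
LSR: p² = d² − 2 + 2cos(α−β) + 2d(sin α + sin β) = 45.653847; p = √p² = 6.756763; φ = atan2(−cos α − cos β, d + sin α + sin β) − atan2(−2, p) = 0.097593 rad; t = (φ − α) mod 2π = 1.329302 rad, q = (φ − β) mod 2π = 0.065684 rad → L = 5.35·(1.329302 + 6.756763 + 0.065684) = 5.35·8.151749 = 43.611857 m
RSL: p² = d² − 2 + 2cos(α−β) − 2d(sin α + sin β) = 74.193565; p = √p² = 8.613569; φ = atan2(cos α + cos β, d − sin α − sin β) − atan2(2, p) = -0.076928 rad; t = (α − φ) mod 2π = 5.128404 rad, q = (β − φ) mod 2π = 0.108837 rad → L = 5.35·(5.128404 + 8.613569 + 0.108837) = 5.35·13.850809 = 74.101828 m
RLR: c = (6 − d² + 2cos(α−β) + 2d(sin α − sin β))/8 = -8.747924, |c| > 1 → infeasible
LRL: c = (6 − d² + 2cos(α−β) − 2d(sin α − sin β))/8 = -4.930633, |c| > 1 → infeasible
Shortest: LSR with L = 43.611857 m ≈ 43.6119 m
Convert LSR to answer units (arcs ×180/π): t = 1.329302·180/π = 76.1634°, p = ρ·p = 5.35·6.756763 = 36.1487 m, q = 0.065684·180/π = 3.7634°, L = 43.6119 m.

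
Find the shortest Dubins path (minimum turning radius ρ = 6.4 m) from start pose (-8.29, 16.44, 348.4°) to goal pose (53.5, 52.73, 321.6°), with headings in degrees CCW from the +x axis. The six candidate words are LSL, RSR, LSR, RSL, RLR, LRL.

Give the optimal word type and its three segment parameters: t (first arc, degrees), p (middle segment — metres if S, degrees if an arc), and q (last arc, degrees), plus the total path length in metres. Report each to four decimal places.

Let ψ = atan2(Δy, Δx) = atan2(36.29, 61.79) = 30.4262° be the start→goal bearing.
Normalize: d = |goal − start| / ρ = 71.658692/6.4 = 11.196671, α = (θ_start − ψ) mod 360° = 317.9738° = 5.549689 rad, β = (θ_goal − ψ) mod 360° = 291.1738° = 5.081941 rad.
Common terms: sin α = -0.669471, cos α = 0.742839, sin β = -0.932489, cos β = 0.361198, cos(α−β) = 0.892586, d² = 125.365435. Work in radians in the unit-radius frame; every candidate has L = ρ·(t + p + q).
LSL: p² = 2 + d² − 2cos(α−β) + 2d(sin α − sin β) = 131.470127; p = √p² = 11.466042; φ = atan2(cos β − cos α, d + sin α − sin β) = -0.033291 rad; t = (φ − α) mod 2π = 0.700205 rad, q = (β − φ) mod 2π = 5.115232 rad → L = 6.4·(0.700205 + 11.466042 + 5.115232) = 6.4·17.281479 = 110.601468 m
RSR: p² = 2 + d² − 2cos(α−β) + 2d(sin β − sin α) = 119.690398; p = √p² = 10.940311; φ = atan2(cos α − cos β, d − sin α + sin β) = 0.034891 rad; t = (α − φ) mod 2π = 5.514798 rad, q = (φ − β) mod 2π = 1.236135 rad → L = 6.4·(5.514798 + 10.940311 + 1.236135) = 6.4·17.691244 = 113.223963 m
LSR: p² = d² − 2 + 2cos(α−β) + 2d(sin α + sin β) = 89.277373; p = √p² = 9.448670; φ = atan2(−cos α − cos β, d + sin α + sin β) − atan2(−2, p) = 0.094028 rad; t = (φ − α) mod 2π = 0.827524 rad, q = (φ − β) mod 2π = 1.295272 rad → L = 6.4·(0.827524 + 9.448670 + 1.295272) = 6.4·11.571466 = 74.057383 m
RSL: p² = d² − 2 + 2cos(α−β) − 2d(sin α + sin β) = 161.023840; p = √p² = 12.689517; φ = atan2(cos α + cos β, d − sin α − sin β) − atan2(2, p) = -0.070275 rad; t = (α − φ) mod 2π = 5.619965 rad, q = (β − φ) mod 2π = 5.152217 rad → L = 6.4·(5.619965 + 12.689517 + 5.152217) = 6.4·23.461698 = 150.154869 m
RLR: c = (6 − d² + 2cos(α−β) + 2d(sin α − sin β))/8 = -13.961300, |c| > 1 → infeasible
LRL: c = (6 − d² + 2cos(α−β) − 2d(sin α − sin β))/8 = -15.433766, |c| > 1 → infeasible
Shortest: LSR with L = 74.057383 m ≈ 74.0574 m
Convert LSR to answer units (arcs ×180/π): t = 0.827524·180/π = 47.4136°, p = ρ·p = 6.4·9.448670 = 60.4715 m, q = 1.295272·180/π = 74.2136°, L = 74.0574 m.

LSR: t = 47.4136°, p = 60.4715 m, q = 74.2136°, L = 74.0574 m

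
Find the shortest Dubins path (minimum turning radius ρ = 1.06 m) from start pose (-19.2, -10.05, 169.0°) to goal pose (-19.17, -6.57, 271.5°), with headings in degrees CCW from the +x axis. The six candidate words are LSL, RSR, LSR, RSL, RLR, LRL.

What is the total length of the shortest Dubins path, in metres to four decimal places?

Let ψ = atan2(Δy, Δx) = atan2(3.48, 0.03) = 89.5061° be the start→goal bearing.
Normalize: d = |goal − start| / ρ = 3.480129/1.06 = 3.283141, α = (θ_start − ψ) mod 360° = 79.4939° = 1.387431 rad, β = (θ_goal − ψ) mod 360° = 181.9939° = 3.176393 rad.
Common terms: sin α = 0.983236, cos α = 0.182340, sin β = -0.034793, cos β = -0.999395, cos(α−β) = -0.216440, d² = 10.779014. Work in radians in the unit-radius frame; every candidate has L = ρ·(t + p + q).
LSL: p² = 2 + d² − 2cos(α−β) + 2d(sin α − sin β) = 19.896558; p = √p² = 4.460556; φ = atan2(cos β − cos α, d + sin α − sin β) = -0.268131 rad; t = (φ − α) mod 2π = 4.627624 rad, q = (β − φ) mod 2π = 3.444524 rad → L = 1.06·(4.627624 + 4.460556 + 3.444524) = 1.06·12.532704 = 13.284666 m
RSR: p² = 2 + d² − 2cos(α−β) + 2d(sin β − sin α) = 6.527228; p = √p² = 2.554844; φ = atan2(cos α − cos β, d − sin α + sin β) = 0.480865 rad; t = (α − φ) mod 2π = 0.906565 rad, q = (φ − β) mod 2π = 3.587658 rad → L = 1.06·(0.906565 + 2.554844 + 3.587658) = 1.06·7.049067 = 7.472011 m
LSR: p² = d² − 2 + 2cos(α−β) + 2d(sin α + sin β) = 14.573873; p = √p² = 3.817574; φ = atan2(−cos α − cos β, d + sin α + sin β) − atan2(−2, p) = 0.673316 rad; t = (φ − α) mod 2π = 5.569071 rad, q = (φ − β) mod 2π = 3.780109 rad → L = 1.06·(5.569071 + 3.817574 + 3.780109) = 1.06·13.166754 = 13.956759 m
RSL: p² = d² − 2 + 2cos(α−β) − 2d(sin α + sin β) = 2.118396; p = √p² = 1.455471; φ = atan2(cos α + cos β, d − sin α − sin β) − atan2(2, p) = -1.278338 rad; t = (α − φ) mod 2π = 2.665768 rad, q = (β − φ) mod 2π = 4.454731 rad → L = 1.06·(2.665768 + 1.455471 + 4.454731) = 1.06·8.575971 = 9.090529 m
RLR: c = (6 − d² + 2cos(α−β) + 2d(sin α − sin β))/8 = 0.184096; p = 2π − arccos c = 4.897542 rad; φ = atan2(cos α − cos β, d − sin α + sin β) = 0.480865 rad; t = (α − φ + p/2) mod 2π = 3.355336 rad, q = (α − β − t + p) mod 2π = 6.036428 rad → L = 1.06·(3.355336 + 4.897542 + 6.036428) = 1.06·14.289306 = 15.146664 m
LRL: c = (6 − d² + 2cos(α−β) − 2d(sin α − sin β))/8 = -1.487070, |c| > 1 → infeasible
Shortest: RSR with L = 7.472011 m ≈ 7.4720 m

7.4720 m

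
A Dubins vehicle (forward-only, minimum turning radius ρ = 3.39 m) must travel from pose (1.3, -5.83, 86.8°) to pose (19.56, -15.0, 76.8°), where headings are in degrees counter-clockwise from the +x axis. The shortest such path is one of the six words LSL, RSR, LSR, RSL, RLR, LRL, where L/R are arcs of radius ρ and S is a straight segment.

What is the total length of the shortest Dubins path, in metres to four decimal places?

Let ψ = atan2(Δy, Δx) = atan2(-9.17, 18.26) = -26.6654° be the start→goal bearing.
Normalize: d = |goal − start| / ρ = 20.433220/3.39 = 6.027499, α = (θ_start − ψ) mod 360° = 113.4654° = 1.980344 rad, β = (θ_goal − ψ) mod 360° = 103.4654° = 1.805811 rad.
Common terms: sin α = 0.917301, cos α = -0.398195, sin β = 0.972511, cos β = -0.232858, cos(α−β) = 0.984808, d² = 36.330740. Work in radians in the unit-radius frame; every candidate has L = ρ·(t + p + q).
LSL: p² = 2 + d² − 2cos(α−β) + 2d(sin α − sin β) = 35.695569; p = √p² = 5.974577; φ = atan2(cos β − cos α, d + sin α − sin β) = 0.027677 rad; t = (φ − α) mod 2π = 4.330518 rad, q = (β − φ) mod 2π = 1.778134 rad → L = 3.39·(4.330518 + 5.974577 + 1.778134) = 3.39·12.083229 = 40.962147 m
RSR: p² = 2 + d² − 2cos(α−β) + 2d(sin β − sin α) = 37.026680; p = √p² = 6.084955; φ = atan2(cos α − cos β, d − sin α + sin β) = -0.027175 rad; t = (α − φ) mod 2π = 2.007519 rad, q = (φ − β) mod 2π = 4.450199 rad → L = 3.39·(2.007519 + 6.084955 + 4.450199) = 3.39·12.542673 = 42.519663 m
LSR: p² = d² − 2 + 2cos(α−β) + 2d(sin α + sin β) = 59.082031; p = √p² = 7.686484; φ = atan2(−cos α − cos β, d + sin α + sin β) − atan2(−2, p) = 0.334090 rad; t = (φ − α) mod 2π = 4.636931 rad, q = (φ − β) mod 2π = 4.811464 rad → L = 3.39·(4.636931 + 7.686484 + 4.811464) = 3.39·17.134878 = 58.087237 m
RSL: p² = d² − 2 + 2cos(α−β) − 2d(sin α + sin β) = 13.518680; p = √p² = 3.676776; φ = atan2(cos α + cos β, d − sin α − sin β) − atan2(2, p) = -0.649537 rad; t = (α − φ) mod 2π = 2.629882 rad, q = (β − φ) mod 2π = 2.455349 rad → L = 3.39·(2.629882 + 3.676776 + 2.455349) = 3.39·8.762006 = 29.703200 m
RLR: c = (6 − d² + 2cos(α−β) + 2d(sin α − sin β))/8 = -3.628335, |c| > 1 → infeasible
LRL: c = (6 − d² + 2cos(α−β) − 2d(sin α − sin β))/8 = -3.461946, |c| > 1 → infeasible
Shortest: RSL with L = 29.703200 m ≈ 29.7032 m

29.7032 m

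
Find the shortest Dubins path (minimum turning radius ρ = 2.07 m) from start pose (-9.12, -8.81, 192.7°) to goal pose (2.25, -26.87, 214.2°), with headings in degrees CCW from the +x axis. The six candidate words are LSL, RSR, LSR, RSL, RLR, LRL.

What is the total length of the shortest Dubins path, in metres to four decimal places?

25.1114 m

Let ψ = atan2(Δy, Δx) = atan2(-18.06, 11.37) = -57.8068° be the start→goal bearing.
Normalize: d = |goal − start| / ρ = 21.341052/2.07 = 10.309687, α = (θ_start − ψ) mod 360° = 250.5068° = 4.372168 rad, β = (θ_goal − ψ) mod 360° = 272.0068° = 4.747414 rad.
Common terms: sin α = -0.942681, cos α = -0.333695, sin β = -0.999387, cos β = 0.035018, cos(α−β) = 0.930418, d² = 106.289645. Work in radians in the unit-radius frame; every candidate has L = ρ·(t + p + q).
LSL: p² = 2 + d² − 2cos(α−β) + 2d(sin α − sin β) = 107.598045; p = √p² = 10.372948; φ = atan2(cos β − cos α, d + sin α − sin β) = 0.035553 rad; t = (φ − α) mod 2π = 1.946570 rad, q = (β − φ) mod 2π = 4.711861 rad → L = 2.07·(1.946570 + 10.372948 + 4.711861) = 2.07·17.031379 = 35.254954 m
RSR: p² = 2 + d² − 2cos(α−β) + 2d(sin β − sin α) = 105.259575; p = √p² = 10.259609; φ = atan2(cos α − cos β, d − sin α + sin β) = -0.035946 rad; t = (α − φ) mod 2π = 4.408114 rad, q = (φ − β) mod 2π = 1.499825 rad → L = 2.07·(4.408114 + 10.259609 + 1.499825) = 2.07·16.167548 = 33.466825 m
LSR: p² = d² − 2 + 2cos(α−β) + 2d(sin α + sin β) = 66.106260; p = √p² = 8.130576; φ = atan2(−cos α − cos β, d + sin α + sin β) − atan2(−2, p) = 0.276876 rad; t = (φ − α) mod 2π = 2.187893 rad, q = (φ − β) mod 2π = 1.812647 rad → L = 2.07·(2.187893 + 8.130576 + 1.812647) = 2.07·12.131115 = 25.111408 m
RSL: p² = d² − 2 + 2cos(α−β) − 2d(sin α + sin β) = 146.194701; p = √p² = 12.091100; φ = atan2(cos α + cos β, d − sin α − sin β) − atan2(2, p) = -0.188300 rad; t = (α − φ) mod 2π = 4.560468 rad, q = (β − φ) mod 2π = 4.935714 rad → L = 2.07·(4.560468 + 12.091100 + 4.935714) = 2.07·21.587283 = 44.685675 m
RLR: c = (6 − d² + 2cos(α−β) + 2d(sin α − sin β))/8 = -12.157447, |c| > 1 → infeasible
LRL: c = (6 − d² + 2cos(α−β) − 2d(sin α − sin β))/8 = -12.449756, |c| > 1 → infeasible
Shortest: LSR with L = 25.111408 m ≈ 25.1114 m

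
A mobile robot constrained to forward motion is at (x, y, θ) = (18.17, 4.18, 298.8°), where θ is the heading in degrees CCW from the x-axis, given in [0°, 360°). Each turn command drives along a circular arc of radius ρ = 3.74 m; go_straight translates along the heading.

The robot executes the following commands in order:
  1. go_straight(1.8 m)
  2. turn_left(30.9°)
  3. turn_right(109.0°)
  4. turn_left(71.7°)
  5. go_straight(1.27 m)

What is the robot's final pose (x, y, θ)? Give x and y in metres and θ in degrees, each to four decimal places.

(20.4445, -10.3240, 292.4000°)

set_pose: (x, y, θ) = (18.1700, 4.1800, 298.8000°), ρ = 3.74
go_straight(1.8): x += 1.8·cos θ, y += 1.8·sin θ → (19.0372, 2.6026, 298.8000°)
turn_left(30.9°): centre at ρ to the left, rotate +30.9° → (20.4276, 1.1753, 329.7000°)
turn_right(109.0°): centre at ρ to the right, rotate −109.0° → (20.9795, -4.8892, 220.7000°)
turn_left(71.7°): centre at ρ to the left, rotate +71.7° → (19.9606, -9.1498, 292.4000°)
go_straight(1.27): x += 1.27·cos θ, y += 1.27·sin θ → (20.4445, -10.3240, 292.4000°)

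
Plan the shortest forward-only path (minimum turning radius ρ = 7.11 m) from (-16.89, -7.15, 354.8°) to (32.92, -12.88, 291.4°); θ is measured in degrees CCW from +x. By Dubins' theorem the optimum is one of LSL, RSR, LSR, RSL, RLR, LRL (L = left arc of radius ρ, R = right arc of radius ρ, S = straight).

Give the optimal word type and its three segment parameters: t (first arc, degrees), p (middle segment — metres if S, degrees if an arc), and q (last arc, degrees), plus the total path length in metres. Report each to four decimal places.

Let ψ = atan2(Δy, Δx) = atan2(-5.73, 49.81) = -6.5623° be the start→goal bearing.
Normalize: d = |goal − start| / ρ = 50.138498/7.11 = 7.051828, α = (θ_start − ψ) mod 360° = 1.3623° = 0.023777 rad, β = (θ_goal − ψ) mod 360° = 297.9623° = 5.200423 rad.
Common terms: sin α = 0.023774, cos α = 0.999717, sin β = -0.883256, cos β = 0.468890, cos(α−β) = 0.447759, d² = 49.728280. Work in radians in the unit-radius frame; every candidate has L = ρ·(t + p + q).
LSL: p² = 2 + d² − 2cos(α−β) + 2d(sin α − sin β) = 63.625211; p = √p² = 7.976541; φ = atan2(cos β − cos α, d + sin α − sin β) = -0.066598 rad; t = (φ − α) mod 2π = 6.192811 rad, q = (β − φ) mod 2π = 5.267021 rad → L = 7.11·(6.192811 + 7.976541 + 5.267021) = 7.11·19.436373 = 138.192613 m
RSR: p² = 2 + d² − 2cos(α−β) + 2d(sin β − sin α) = 38.040313; p = √p² = 6.167683; φ = atan2(cos α − cos β, d − sin α + sin β) = 0.086172 rad; t = (α − φ) mod 2π = 6.220789 rad, q = (φ − β) mod 2π = 1.168935 rad → L = 7.11·(6.220789 + 6.167683 + 1.168935) = 7.11·13.557407 = 96.393164 m
LSR: p² = d² − 2 + 2cos(α−β) + 2d(sin α + sin β) = 36.501960; p = √p² = 6.041685; φ = atan2(−cos α − cos β, d + sin α + sin β) − atan2(−2, p) = 0.086817 rad; t = (φ − α) mod 2π = 0.063040 rad, q = (φ − β) mod 2π = 1.169579 rad → L = 7.11·(0.063040 + 6.041685 + 1.169579) = 7.11·7.274304 = 51.720301 m
RSL: p² = d² − 2 + 2cos(α−β) − 2d(sin α + sin β) = 60.745637; p = √p² = 7.793949; φ = atan2(cos α + cos β, d − sin α − sin β) − atan2(2, p) = -0.067645 rad; t = (α − φ) mod 2π = 0.091421 rad, q = (β − φ) mod 2π = 5.268068 rad → L = 7.11·(0.091421 + 7.793949 + 5.268068) = 7.11·13.153438 = 93.520945 m
RLR: c = (6 − d² + 2cos(α−β) + 2d(sin α − sin β))/8 = -3.755039, |c| > 1 → infeasible
LRL: c = (6 − d² + 2cos(α−β) − 2d(sin α − sin β))/8 = -6.953151, |c| > 1 → infeasible
Shortest: LSR with L = 51.720301 m ≈ 51.7203 m
Convert LSR to answer units (arcs ×180/π): t = 0.063040·180/π = 3.6119°, p = ρ·p = 7.11·6.041685 = 42.9564 m, q = 1.169579·180/π = 67.0119°, L = 51.7203 m.

LSR: t = 3.6119°, p = 42.9564 m, q = 67.0119°, L = 51.7203 m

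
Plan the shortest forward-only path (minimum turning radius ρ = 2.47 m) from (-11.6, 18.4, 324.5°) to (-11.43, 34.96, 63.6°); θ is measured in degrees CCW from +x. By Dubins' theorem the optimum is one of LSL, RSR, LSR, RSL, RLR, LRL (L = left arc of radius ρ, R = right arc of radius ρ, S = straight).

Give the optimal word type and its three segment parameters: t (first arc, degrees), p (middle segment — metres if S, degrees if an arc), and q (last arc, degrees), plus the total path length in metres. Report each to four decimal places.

LSR: t = 142.9591°, p = 12.5468 m, q = 43.8591°, L = 20.6004 m

Let ψ = atan2(Δy, Δx) = atan2(16.56, 0.17) = 89.4118° be the start→goal bearing.
Normalize: d = |goal − start| / ρ = 16.560873/2.47 = 6.704807, α = (θ_start − ψ) mod 360° = 235.0882° = 4.103062 rad, β = (θ_goal − ψ) mod 360° = 334.1882° = 5.832684 rad.
Common terms: sin α = -0.820034, cos α = -0.572315, sin β = -0.435417, cos β = 0.900229, cos(α−β) = -0.158158, d² = 44.954433. Work in radians in the unit-radius frame; every candidate has L = ρ·(t + p + q).
LSL: p² = 2 + d² − 2cos(α−β) + 2d(sin α − sin β) = 42.113190; p = √p² = 6.489468; φ = atan2(cos β − cos α, d + sin α − sin β) = 0.228907 rad; t = (φ − α) mod 2π = 2.409030 rad, q = (β − φ) mod 2π = 5.603777 rad → L = 2.47·(2.409030 + 6.489468 + 5.603777) = 2.47·14.502274 = 35.820617 m
RSR: p² = 2 + d² − 2cos(α−β) + 2d(sin β − sin α) = 52.428308; p = √p² = 7.240739; φ = atan2(cos α − cos β, d − sin α + sin β) = -0.204798 rad; t = (α − φ) mod 2π = 4.307860 rad, q = (φ − β) mod 2π = 0.245704 rad → L = 2.47·(4.307860 + 7.240739 + 0.245704) = 2.47·11.794303 = 29.131930 m
LSR: p² = d² − 2 + 2cos(α−β) + 2d(sin α + sin β) = 25.803007; p = √p² = 5.079666; φ = atan2(−cos α − cos β, d + sin α + sin β) − atan2(−2, p) = 0.314984 rad; t = (φ − α) mod 2π = 2.495107 rad, q = (φ − β) mod 2π = 0.765486 rad → L = 2.47·(2.495107 + 5.079666 + 0.765486) = 2.47·8.340259 = 20.600441 m
RSL: p² = d² − 2 + 2cos(α−β) − 2d(sin α + sin β) = 59.473226; p = √p² = 7.711889; φ = atan2(cos α + cos β, d − sin α − sin β) − atan2(2, p) = -0.212579 rad; t = (α − φ) mod 2π = 4.315641 rad, q = (β − φ) mod 2π = 6.045263 rad → L = 2.47·(4.315641 + 7.711889 + 6.045263) = 2.47·18.072793 = 44.639798 m
RLR: c = (6 − d² + 2cos(α−β) + 2d(sin α − sin β))/8 = -5.553538, |c| > 1 → infeasible
LRL: c = (6 − d² + 2cos(α−β) − 2d(sin α − sin β))/8 = -4.264149, |c| > 1 → infeasible
Shortest: LSR with L = 20.600441 m ≈ 20.6004 m
Convert LSR to answer units (arcs ×180/π): t = 2.495107·180/π = 142.9591°, p = ρ·p = 2.47·5.079666 = 12.5468 m, q = 0.765486·180/π = 43.8591°, L = 20.6004 m.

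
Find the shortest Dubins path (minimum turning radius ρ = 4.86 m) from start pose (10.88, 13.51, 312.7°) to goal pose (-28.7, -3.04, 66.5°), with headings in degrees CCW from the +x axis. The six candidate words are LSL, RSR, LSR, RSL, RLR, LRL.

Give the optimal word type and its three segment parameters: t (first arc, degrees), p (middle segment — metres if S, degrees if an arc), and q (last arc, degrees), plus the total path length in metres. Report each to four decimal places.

RSR: t = 106.9891°, p = 35.0184 m, q = 139.2109°, L = 55.9018 m

Let ψ = atan2(Δy, Δx) = atan2(-16.55, -39.58) = -157.3082° be the start→goal bearing.
Normalize: d = |goal − start| / ρ = 42.900803/4.86 = 8.827326, α = (θ_start − ψ) mod 360° = 110.0082° = 1.920006 rad, β = (θ_goal − ψ) mod 360° = 223.8082° = 3.906190 rad.
Common terms: sin α = 0.939644, cos α = -0.342155, sin β = -0.692247, cos β = -0.721661, cos(α−β) = -0.403545, d² = 77.921679. Work in radians in the unit-radius frame; every candidate has L = ρ·(t + p + q).
LSL: p² = 2 + d² − 2cos(α−β) + 2d(sin α − sin β) = 109.539224; p = √p² = 10.466099; φ = atan2(cos β − cos α, d + sin α − sin β) = -0.036268 rad; t = (φ − α) mod 2π = 4.326911 rad, q = (β − φ) mod 2π = 3.942459 rad → L = 4.86·(4.326911 + 10.466099 + 3.942459) = 4.86·18.735469 = 91.054378 m
RSR: p² = 2 + d² − 2cos(α−β) + 2d(sin β − sin α) = 51.918316; p = √p² = 7.205437; φ = atan2(cos α − cos β, d − sin α + sin β) = 0.052694 rad; t = (α − φ) mod 2π = 1.867312 rad, q = (φ − β) mod 2π = 2.429689 rad → L = 4.86·(1.867312 + 7.205437 + 2.429689) = 4.86·11.502437 = 55.901845 m
LSR: p² = d² − 2 + 2cos(α−β) + 2d(sin α + sin β) = 79.482293; p = √p² = 8.915284; φ = atan2(−cos α − cos β, d + sin α + sin β) − atan2(−2, p) = 0.337376 rad; t = (φ − α) mod 2π = 4.700556 rad, q = (φ − β) mod 2π = 2.714371 rad → L = 4.86·(4.700556 + 8.915284 + 2.714371) = 4.86·16.330211 = 79.364826 m
RSL: p² = d² − 2 + 2cos(α−β) − 2d(sin α + sin β) = 70.746885; p = √p² = 8.411117; φ = atan2(cos α + cos β, d − sin α − sin β) − atan2(2, p) = -0.356805 rad; t = (α − φ) mod 2π = 2.276810 rad, q = (β − φ) mod 2π = 4.262995 rad → L = 4.86·(2.276810 + 8.411117 + 4.262995) = 4.86·14.950922 = 72.661481 m
RLR: c = (6 − d² + 2cos(α−β) + 2d(sin α − sin β))/8 = -5.489790, |c| > 1 → infeasible
LRL: c = (6 − d² + 2cos(α−β) − 2d(sin α − sin β))/8 = -12.692403, |c| > 1 → infeasible
Shortest: RSR with L = 55.901845 m ≈ 55.9018 m
Convert RSR to answer units (arcs ×180/π): t = 1.867312·180/π = 106.9891°, p = ρ·p = 4.86·7.205437 = 35.0184 m, q = 2.429689·180/π = 139.2109°, L = 55.9018 m.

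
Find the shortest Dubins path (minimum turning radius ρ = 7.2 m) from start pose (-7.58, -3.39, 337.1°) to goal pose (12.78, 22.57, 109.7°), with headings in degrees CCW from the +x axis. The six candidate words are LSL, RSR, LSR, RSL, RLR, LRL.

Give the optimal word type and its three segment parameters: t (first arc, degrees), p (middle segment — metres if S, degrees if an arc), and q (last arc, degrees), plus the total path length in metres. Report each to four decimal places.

LSL: t = 80.3687°, p = 20.0456 m, q = 52.2313°, L = 36.7086 m

Let ψ = atan2(Δy, Δx) = atan2(25.96, 20.36) = 51.8935° be the start→goal bearing.
Normalize: d = |goal − start| / ρ = 32.991684/7.2 = 4.582178, α = (θ_start − ψ) mod 360° = 285.2065° = 4.977793 rad, β = (θ_goal − ψ) mod 360° = 57.8065° = 1.008914 rad.
Common terms: sin α = -0.964987, cos α = 0.262299, sin β = 0.846254, cos β = 0.532780, cos(α−β) = -0.676876, d² = 20.996358. Work in radians in the unit-radius frame; every candidate has L = ρ·(t + p + q).
LSL: p² = 2 + d² − 2cos(α−β) + 2d(sin α − sin β) = 7.751257; p = √p² = 2.784108; φ = atan2(cos β − cos α, d + sin α − sin β) = 0.097305 rad; t = (φ − α) mod 2π = 1.402698 rad, q = (β − φ) mod 2π = 0.911608 rad → L = 7.2·(1.402698 + 2.784108 + 0.911608) = 7.2·5.098415 = 36.708585 m
RSR: p² = 2 + d² − 2cos(α−β) + 2d(sin β − sin α) = 40.948963; p = √p² = 6.399138; φ = atan2(cos α − cos β, d − sin α + sin β) = -0.042281 rad; t = (α − φ) mod 2π = 5.020074 rad, q = (φ − β) mod 2π = 5.231990 rad → L = 7.2·(5.020074 + 6.399138 + 5.231990) = 7.2·16.651202 = 119.888652 m
LSR: p² = d² − 2 + 2cos(α−β) + 2d(sin α + sin β) = 16.554494; p = √p² = 4.068721; φ = atan2(−cos α − cos β, d + sin α + sin β) − atan2(−2, p) = 0.280587 rad; t = (φ − α) mod 2π = 1.585979 rad, q = (φ − β) mod 2π = 5.554858 rad → L = 7.2·(1.585979 + 4.068721 + 5.554858) = 7.2·11.209559 = 80.708822 m
RSL: p² = d² − 2 + 2cos(α−β) − 2d(sin α + sin β) = 18.730718; p = √p² = 4.327900; φ = atan2(cos α + cos β, d − sin α − sin β) − atan2(2, p) = -0.265338 rad; t = (α − φ) mod 2π = 5.243131 rad, q = (β − φ) mod 2π = 1.274252 rad → L = 7.2·(5.243131 + 4.327900 + 1.274252) = 7.2·10.845282 = 78.086033 m
RLR: c = (6 − d² + 2cos(α−β) + 2d(sin α − sin β))/8 = -4.118620, |c| > 1 → infeasible
LRL: c = (6 − d² + 2cos(α−β) − 2d(sin α − sin β))/8 = 0.031093; p = 2π − arccos c = 4.743487 rad; φ = atan2(cos β − cos α, d + sin α − sin β) = 0.097305 rad; t = (φ − α + p/2) mod 2π = 3.774442 rad, q = (β − α − t + p) mod 2π = 3.283352 rad → L = 7.2·(3.774442 + 4.743487 + 3.283352) = 7.2·11.801280 = 84.969218 m
Shortest: LSL with L = 36.708585 m ≈ 36.7086 m
Convert LSL to answer units (arcs ×180/π): t = 1.402698·180/π = 80.3687°, p = ρ·p = 7.2·2.784108 = 20.0456 m, q = 0.911608·180/π = 52.2313°, L = 36.7086 m.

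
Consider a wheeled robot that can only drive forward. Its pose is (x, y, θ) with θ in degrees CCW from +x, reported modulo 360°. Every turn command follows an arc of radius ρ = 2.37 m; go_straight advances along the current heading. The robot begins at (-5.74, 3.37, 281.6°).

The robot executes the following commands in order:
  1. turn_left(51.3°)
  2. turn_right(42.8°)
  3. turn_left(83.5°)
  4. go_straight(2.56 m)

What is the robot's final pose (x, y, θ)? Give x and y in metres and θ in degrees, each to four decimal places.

set_pose: (x, y, θ) = (-5.7400, 3.3700, 281.6000°), ρ = 2.37
turn_left(51.3°): centre at ρ to the left, rotate +51.3° → (-4.4980, 1.7368, 332.9000°)
turn_right(42.8°): centre at ρ to the right, rotate −42.8° → (-3.3520, 0.4414, 290.1000°)
turn_left(83.5°): centre at ρ to the left, rotate +83.5° → (-0.5691, -1.0477, 373.6000° ≡ 13.6000°)
go_straight(2.56): x += 2.56·cos θ, y += 2.56·sin θ → (1.9191, -0.4457, 13.6000°)

(1.9191, -0.4457, 13.6000°)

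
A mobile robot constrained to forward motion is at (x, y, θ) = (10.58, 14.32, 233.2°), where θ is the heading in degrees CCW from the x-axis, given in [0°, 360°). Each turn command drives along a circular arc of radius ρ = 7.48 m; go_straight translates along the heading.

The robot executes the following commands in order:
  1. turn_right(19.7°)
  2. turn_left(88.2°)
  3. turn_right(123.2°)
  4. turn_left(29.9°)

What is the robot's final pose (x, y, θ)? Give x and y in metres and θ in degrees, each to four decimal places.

set_pose: (x, y, θ) = (10.5800, 14.3200, 233.2000°), ρ = 7.48
turn_right(19.7°): centre at ρ to the right, rotate −19.7° → (8.7190, 12.5632, 213.5000°)
turn_left(88.2°): centre at ρ to the left, rotate +88.2° → (6.4834, 2.3952, 301.7000°)
turn_right(123.2°): centre at ρ to the right, rotate −123.2° → (-0.0764, -9.0127, 178.5000°)
turn_left(29.9°): centre at ρ to the left, rotate +29.9° → (-3.8299, -9.9104, 208.4000°)

(-3.8299, -9.9104, 208.4000°)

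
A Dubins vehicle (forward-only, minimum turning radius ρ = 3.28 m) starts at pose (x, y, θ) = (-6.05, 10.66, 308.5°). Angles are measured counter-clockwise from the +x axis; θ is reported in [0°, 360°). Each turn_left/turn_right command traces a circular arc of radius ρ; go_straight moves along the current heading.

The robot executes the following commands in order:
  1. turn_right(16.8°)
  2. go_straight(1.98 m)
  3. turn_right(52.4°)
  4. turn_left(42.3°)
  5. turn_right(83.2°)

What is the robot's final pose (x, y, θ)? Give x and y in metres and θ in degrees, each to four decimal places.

set_pose: (x, y, θ) = (-6.0500, 10.6600, 308.5000°), ρ = 3.28
turn_right(16.8°): centre at ρ to the right, rotate −16.8° → (-5.5694, 9.8309, 291.7000°)
go_straight(1.98): x += 1.98·cos θ, y += 1.98·sin θ → (-4.8373, 7.9912, 291.7000°)
turn_right(52.4°): centre at ρ to the right, rotate −52.4° → (-5.0645, 5.1039, 239.3000°)
turn_left(42.3°): centre at ρ to the left, rotate +42.3° → (-5.4572, 2.7698, 281.6000°)
turn_right(83.2°): centre at ρ to the right, rotate −83.2° → (-7.6349, -1.0021, 198.4000°)

(-7.6349, -1.0021, 198.4000°)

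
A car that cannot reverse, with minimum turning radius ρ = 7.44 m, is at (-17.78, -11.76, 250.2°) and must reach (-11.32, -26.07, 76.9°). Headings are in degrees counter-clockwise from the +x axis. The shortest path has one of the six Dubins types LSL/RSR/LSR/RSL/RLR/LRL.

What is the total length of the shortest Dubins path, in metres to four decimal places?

Let ψ = atan2(Δy, Δx) = atan2(-14.31, 6.46) = -65.7040° be the start→goal bearing.
Normalize: d = |goal − start| / ρ = 15.700564/7.44 = 2.110291, α = (θ_start − ψ) mod 360° = 315.9040° = 5.513566 rad, β = (θ_goal − ψ) mod 360° = 142.6040° = 2.488910 rad.
Common terms: sin α = -0.695862, cos α = 0.718175, sin β = 0.607320, cos β = -0.794457, cos(α−β) = -0.993171, d² = 4.453327. Work in radians in the unit-radius frame; every candidate has L = ρ·(t + p + q).
LSL: p² = 2 + d² − 2cos(α−β) + 2d(sin α − sin β) = 2.939482; p = √p² = 1.714492; φ = atan2(cos β − cos α, d + sin α − sin β) = -1.080648 rad; t = (φ − α) mod 2π = 5.972157 rad, q = (β − φ) mod 2π = 3.569558 rad → L = 7.44·(5.972157 + 1.714492 + 3.569558) = 7.44·11.256207 = 83.746178 m
RSR: p² = 2 + d² − 2cos(α−β) + 2d(sin β − sin α) = 13.939855; p = √p² = 3.733612; φ = atan2(cos α − cos β, d − sin α + sin β) = 0.417131 rad; t = (α − φ) mod 2π = 5.096434 rad, q = (φ − β) mod 2π = 4.211407 rad → L = 7.44·(5.096434 + 3.733612 + 4.211407) = 7.44·13.041452 = 97.028406 m
LSR: p² = d² − 2 + 2cos(α−β) + 2d(sin α + sin β) = 0.093286; p = √p² = 0.305427; φ = atan2(−cos α − cos β, d + sin α + sin β) − atan2(−2, p) = 1.456966 rad; t = (φ − α) mod 2π = 2.226586 rad, q = (φ − β) mod 2π = 5.251242 rad → L = 7.44·(2.226586 + 0.305427 + 5.251242) = 7.44·7.783255 = 57.907419 m
RSL: p² = d² − 2 + 2cos(α−β) − 2d(sin α + sin β) = 0.840686; p = √p² = 0.916889; φ = atan2(cos α + cos β, d − sin α − sin β) − atan2(2, p) = -1.175620 rad; t = (α − φ) mod 2π = 0.406000 rad, q = (β − φ) mod 2π = 3.664530 rad → L = 7.44·(0.406000 + 0.916889 + 3.664530) = 7.44·4.987420 = 37.106404 m
RLR: c = (6 − d² + 2cos(α−β) + 2d(sin α − sin β))/8 = -0.742482; p = 2π − arccos c = 3.875621 rad; φ = atan2(cos α − cos β, d − sin α + sin β) = 0.417131 rad; t = (α − φ + p/2) mod 2π = 0.751060 rad, q = (α − β − t + p) mod 2π = 6.149217 rad → L = 7.44·(0.751060 + 3.875621 + 6.149217) = 7.44·10.775898 = 80.172680 m
LRL: c = (6 − d² + 2cos(α−β) − 2d(sin α − sin β))/8 = 0.632565; p = 2π − arccos c = 5.397249 rad; φ = atan2(cos β − cos α, d + sin α − sin β) = -1.080648 rad; t = (φ − α + p/2) mod 2π = 2.387596 rad, q = (β − α − t + p) mod 2π = 6.268182 rad → L = 7.44·(2.387596 + 5.397249 + 6.268182) = 7.44·14.053028 = 104.554529 m
Shortest: RSL with L = 37.106404 m ≈ 37.1064 m

37.1064 m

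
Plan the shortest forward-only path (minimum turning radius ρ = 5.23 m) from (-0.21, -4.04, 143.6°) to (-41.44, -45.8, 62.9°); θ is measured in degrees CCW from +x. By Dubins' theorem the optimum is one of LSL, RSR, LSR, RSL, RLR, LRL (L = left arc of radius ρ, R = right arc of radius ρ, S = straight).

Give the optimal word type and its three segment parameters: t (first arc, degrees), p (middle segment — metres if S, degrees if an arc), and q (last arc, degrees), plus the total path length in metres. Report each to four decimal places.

Let ψ = atan2(Δy, Δx) = atan2(-41.76, -41.23) = -134.6341° be the start→goal bearing.
Normalize: d = |goal − start| / ρ = 58.683988/5.23 = 11.220648, α = (θ_start − ψ) mod 360° = 278.2341° = 4.856101 rad, β = (θ_goal − ψ) mod 360° = 197.5341° = 3.447620 rad.
Common terms: sin α = -0.989691, cos α = 0.143218, sin β = -0.301273, cos β = -0.953538, cos(α−β) = 0.161604, d² = 125.902939. Work in radians in the unit-radius frame; every candidate has L = ρ·(t + p + q).
LSL: p² = 2 + d² − 2cos(α−β) + 2d(sin α − sin β) = 112.130742; p = √p² = 10.589180; φ = atan2(cos β − cos α, d + sin α − sin β) = -0.103759 rad; t = (φ − α) mod 2π = 1.323325 rad, q = (β − φ) mod 2π = 3.551380 rad → L = 5.23·(1.323325 + 10.589180 + 3.551380) = 5.23·15.463885 = 80.876119 m
RSR: p² = 2 + d² − 2cos(α−β) + 2d(sin β − sin α) = 143.028721; p = √p² = 11.959462; φ = atan2(cos α − cos β, d − sin α + sin β) = 0.091835 rad; t = (α − φ) mod 2π = 4.764266 rad, q = (φ − β) mod 2π = 2.927400 rad → L = 5.23·(4.764266 + 11.959462 + 2.927400) = 5.23·19.651128 = 102.775397 m
LSR: p² = d² − 2 + 2cos(α−β) + 2d(sin α + sin β) = 95.255231; p = √p² = 9.759879; φ = atan2(−cos α − cos β, d + sin α + sin β) − atan2(−2, p) = 0.283548 rad; t = (φ − α) mod 2π = 1.710632 rad, q = (φ − β) mod 2π = 3.119113 rad → L = 5.23·(1.710632 + 9.759879 + 3.119113) = 5.23·14.589623 = 76.303730 m
RSL: p² = d² − 2 + 2cos(α−β) − 2d(sin α + sin β) = 153.197062; p = √p² = 12.377280; φ = atan2(cos α + cos β, d − sin α − sin β) − atan2(2, p) = -0.224877 rad; t = (α − φ) mod 2π = 5.080978 rad, q = (β − φ) mod 2π = 3.672497 rad → L = 5.23·(5.080978 + 12.377280 + 3.672497) = 5.23·21.130755 = 110.513849 m
RLR: c = (6 − d² + 2cos(α−β) + 2d(sin α − sin β))/8 = -16.878590, |c| > 1 → infeasible
LRL: c = (6 − d² + 2cos(α−β) − 2d(sin α − sin β))/8 = -13.016343, |c| > 1 → infeasible
Shortest: LSR with L = 76.303730 m ≈ 76.3037 m
Convert LSR to answer units (arcs ×180/π): t = 1.710632·180/π = 98.0120°, p = ρ·p = 5.23·9.759879 = 51.0442 m, q = 3.119113·180/π = 178.7120°, L = 76.3037 m.

LSR: t = 98.0120°, p = 51.0442 m, q = 178.7120°, L = 76.3037 m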